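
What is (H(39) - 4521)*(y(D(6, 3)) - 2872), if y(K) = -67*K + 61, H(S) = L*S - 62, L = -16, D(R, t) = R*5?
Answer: 25102947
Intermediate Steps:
D(R, t) = 5*R
H(S) = -62 - 16*S (H(S) = -16*S - 62 = -62 - 16*S)
y(K) = 61 - 67*K
(H(39) - 4521)*(y(D(6, 3)) - 2872) = ((-62 - 16*39) - 4521)*((61 - 335*6) - 2872) = ((-62 - 624) - 4521)*((61 - 67*30) - 2872) = (-686 - 4521)*((61 - 2010) - 2872) = -5207*(-1949 - 2872) = -5207*(-4821) = 25102947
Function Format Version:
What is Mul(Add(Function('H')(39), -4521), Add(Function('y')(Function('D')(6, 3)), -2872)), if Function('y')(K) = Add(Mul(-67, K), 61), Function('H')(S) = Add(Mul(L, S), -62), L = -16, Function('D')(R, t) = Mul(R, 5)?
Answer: 25102947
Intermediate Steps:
Function('D')(R, t) = Mul(5, R)
Function('H')(S) = Add(-62, Mul(-16, S)) (Function('H')(S) = Add(Mul(-16, S), -62) = Add(-62, Mul(-16, S)))
Function('y')(K) = Add(61, Mul(-67, K))
Mul(Add(Function('H')(39), -4521), Add(Function('y')(Function('D')(6, 3)), -2872)) = Mul(Add(Add(-62, Mul(-16, 39)), -4521), Add(Add(61, Mul(-67, Mul(5, 6))), -2872)) = Mul(Add(Add(-62, -624), -4521), Add(Add(61, Mul(-67, 30)), -2872)) = Mul(Add(-686, -4521), Add(Add(61, -2010), -2872)) = Mul(-5207, Add(-1949, -2872)) = Mul(-5207, -4821) = 25102947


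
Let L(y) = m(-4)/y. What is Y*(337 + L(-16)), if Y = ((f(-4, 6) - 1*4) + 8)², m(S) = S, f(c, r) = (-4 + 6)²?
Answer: 21584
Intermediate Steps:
f(c, r) = 4 (f(c, r) = 2² = 4)
L(y) = -4/y
Y = 64 (Y = ((4 - 1*4) + 8)² = ((4 - 4) + 8)² = (0 + 8)² = 8² = 64)
Y*(337 + L(-16)) = 64*(337 - 4/(-16)) = 64*(337 - 4*(-1/16)) = 64*(337 + ¼) = 64*(1349/4) = 21584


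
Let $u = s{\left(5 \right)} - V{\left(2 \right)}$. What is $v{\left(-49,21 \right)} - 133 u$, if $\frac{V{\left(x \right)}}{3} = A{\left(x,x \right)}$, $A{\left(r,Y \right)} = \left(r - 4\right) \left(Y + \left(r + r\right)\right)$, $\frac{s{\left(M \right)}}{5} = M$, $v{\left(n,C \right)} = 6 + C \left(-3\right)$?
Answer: $-8170$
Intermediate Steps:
$v{\left(n,C \right)} = 6 - 3 C$
$s{\left(M \right)} = 5 M$
$A{\left(r,Y \right)} = \left(-4 + r\right) \left(Y + 2 r\right)$
$V{\left(x \right)} = - 36 x + 9 x^{2}$ ($V{\left(x \right)} = 3 \left(- 8 x - 4 x + 2 x^{2} + x x\right) = 3 \left(- 8 x - 4 x + 2 x^{2} + x^{2}\right) = 3 \left(- 12 x + 3 x^{2}\right) = - 36 x + 9 x^{2}$)
$u = 61$ ($u = 5 \cdot 5 - 9 \cdot 2 \left(-4 + 2\right) = 25 - 9 \cdot 2 \left(-2\right) = 25 - -36 = 25 + 36 = 61$)
$v{\left(-49,21 \right)} - 133 u = \left(6 - 63\right) - 8113 = -57 - 8113 = -8170$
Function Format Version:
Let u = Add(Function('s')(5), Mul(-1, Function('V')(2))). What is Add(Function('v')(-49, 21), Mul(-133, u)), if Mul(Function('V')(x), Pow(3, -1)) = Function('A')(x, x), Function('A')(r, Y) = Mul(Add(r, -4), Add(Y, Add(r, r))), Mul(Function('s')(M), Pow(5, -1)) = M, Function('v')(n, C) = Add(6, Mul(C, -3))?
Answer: -8170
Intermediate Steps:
Function('v')(n, C) = Add(6, Mul(-3, C))
Function('s')(M) = Mul(5, M)
Function('A')(r, Y) = Mul(Add(-4, r), Add(Y, Mul(2, r)))
Function('V')(x) = Add(Mul(-36, x), Mul(9, Pow(x, 2))) (Function('V')(x) = Mul(3, Add(Mul(-8, x), Mul(-4, x), Mul(2, Pow(x, 2)), Mul(x, x))) = Mul(3, Add(Mul(-8, x), Mul(-4, x), Mul(2, Pow(x, 2)), Pow(x, 2))) = Mul(3, Add(Mul(-12, x), Mul(3, Pow(x, 2)))) = Add(Mul(-36, x), Mul(9, Pow(x, 2))))
u = 61 (u = Add(Mul(5, 5), Mul(-1, Mul(9, 2, Add(-4, 2)))) = Add(25, Mul(-1, Mul(9, 2, -2))) = Add(25, Mul(-1, -36)) = Add(25, 36) = 61)
Add(Function('v')(-49, 21), Mul(-133, u)) = Add(Add(6, Mul(-3, 21)), Mul(-133, 61)) = Add(Add(6, -63), -8113) = Add(-57, -8113) = -8170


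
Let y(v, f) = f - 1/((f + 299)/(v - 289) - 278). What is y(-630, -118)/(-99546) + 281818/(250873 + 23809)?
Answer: 3590309527088597/3495359900814318 ≈ 1.0272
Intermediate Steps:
y(v, f) = f - 1/(-278 + (299 + f)/(-289 + v)) (y(v, f) = f - 1/((299 + f)/(-289 + v) - 278) = f - 1/(-278 + (299 + f)/(-289 + v)))
y(-630, -118)/(-99546) + 281818/(250873 + 23809) = ((289 + (-118)² - 1*(-630) + 80641*(-118) - 278*(-118)*(-630))/(80641 - 118 - 278*(-630)))/(-99546) + 281818/(250873 + 23809) = ((289 + 13924 + 630 - 9515638 - 20666520)/(80641 - 118 + 175140))*(-1/99546) + 281818/274682 = (-30167315/255663)*(-1/99546) + 281818*(1/274682) = ((1/255663)*(-30167315))*(-1/99546) + 140909/137341 = -30167315/255663*(-1/99546) + 140909/137341 = 30167315/25450228998 + 140909/137341 = 3590309527088597/3495359900814318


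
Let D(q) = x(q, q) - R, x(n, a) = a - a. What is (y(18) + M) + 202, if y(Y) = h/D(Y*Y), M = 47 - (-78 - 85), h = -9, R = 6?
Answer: 827/2 ≈ 413.50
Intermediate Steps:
x(n, a) = 0
D(q) = -6 (D(q) = 0 - 1*6 = 0 - 6 = -6)
M = 210 (M = 47 - 1*(-163) = 47 + 163 = 210)
y(Y) = 3/2 (y(Y) = -9/(-6) = -9*(-1/6) = 3/2)
(y(18) + M) + 202 = (3/2 + 210) + 202 = 423/2 + 202 = 827/2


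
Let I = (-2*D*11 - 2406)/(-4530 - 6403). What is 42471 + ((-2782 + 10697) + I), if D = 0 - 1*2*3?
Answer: 550872412/10933 ≈ 50386.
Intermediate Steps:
D = -6 (D = 0 - 2*3 = 0 - 6 = -6)
I = 2274/10933 (I = (-2*(-6)*11 - 2406)/(-4530 - 6403) = (12*11 - 2406)/(-10933) = (132 - 2406)*(-1/10933) = -2274*(-1/10933) = 2274/10933 ≈ 0.20799)
42471 + ((-2782 + 10697) + I) = 42471 + ((-2782 + 10697) + 2274/10933) = 42471 + (7915 + 2274/10933) = 42471 + 86536969/10933 = 550872412/10933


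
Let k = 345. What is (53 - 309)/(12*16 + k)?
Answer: -256/537 ≈ -0.47672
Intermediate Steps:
(53 - 309)/(12*16 + k) = (53 - 309)/(12*16 + 345) = -256/(192 + 345) = -256/537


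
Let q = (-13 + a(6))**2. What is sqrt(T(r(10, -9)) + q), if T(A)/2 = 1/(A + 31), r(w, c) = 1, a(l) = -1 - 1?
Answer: sqrt(3601)/4 ≈ 15.002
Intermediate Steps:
a(l) = -2
q = 225 (q = (-13 - 2)**2 = (-15)**2 = 225)
T(A) = 2/(31 + A) (T(A) = 2/(A + 31) = 2/(31 + A))
sqrt(T(r(10, -9)) + q) = sqrt(2/(31 + 1) + 225) = sqrt(2/32 + 225) = sqrt(2*(1/32) + 225) = sqrt(1/16 + 225) = sqrt(3601/16) = sqrt(3601)/4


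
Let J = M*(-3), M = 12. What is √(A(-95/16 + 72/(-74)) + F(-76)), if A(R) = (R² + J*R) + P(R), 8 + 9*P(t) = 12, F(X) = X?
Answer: √696997537/1776 ≈ 14.865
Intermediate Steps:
J = -36 (J = 12*(-3) = -36)
P(t) = 4/9 (P(t) = -8/9 + (⅑)*12 = -8/9 + 4/3 = 4/9)
A(R) = 4/9 + R² - 36*R (A(R) = (R² - 36*R) + 4/9 = 4/9 + R² - 36*R)
√(A(-95/16 + 72/(-74)) + F(-76)) = √((4/9 + (-95/16 + 72/(-74))² - 36*(-95/16 + 72/(-74))) - 76) = √((4/9 + (-95*1/16 + 72*(-1/74))² - 36*(-95*1/16 + 72*(-1/74))) - 76) = √((4/9 + (-95/16 - 36/37)² - 36*(-95/16 - 36/37)) - 76) = √((4/9 + (-4091/592)² - 36*(-4091/592)) - 76) = √((4/9 + 16736281/350464 + 36819/148) - 76) = √(936714913/3154176 - 76) = √(696997537/3154176) = √696997537/1776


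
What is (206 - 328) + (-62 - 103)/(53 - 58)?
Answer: -89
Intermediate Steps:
(206 - 328) + (-62 - 103)/(53 - 58) = -122 - 165/(-5) = -122 - 165*(-1/5) = -122 + 33 = -89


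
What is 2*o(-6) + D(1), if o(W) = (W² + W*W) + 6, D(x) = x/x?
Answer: 157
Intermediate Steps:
D(x) = 1
o(W) = 6 + 2*W² (o(W) = (W² + W²) + 6 = 2*W² + 6 = 6 + 2*W²)
2*o(-6) + D(1) = 2*(6 + 2*(-6)²) + 1 = 2*(6 + 2*36) + 1 = 2*(6 + 72) + 1 = 2*78 + 1 = 156 + 1 = 157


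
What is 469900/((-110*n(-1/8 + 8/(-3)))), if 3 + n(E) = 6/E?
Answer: 629666/759 ≈ 829.60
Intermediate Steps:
n(E) = -3 + 6/E
469900/((-110*n(-1/8 + 8/(-3)))) = 469900/((-110*(-3 + 6/(-1/8 + 8/(-3))))) = 469900/((-110*(-3 + 6/(-1*⅛ + 8*(-⅓))))) = 469900/((-110*(-3 + 6/(-⅛ - 8/3)))) = 469900/((-110*(-3 + 6/(-67/24)))) = 469900/((-110*(-3 + 6*(-24/67)))) = 469900/((-110*(-3 - 144/67))) = 469900/((-110*(-345/67))) = 469900/(37950/67) = 469900*(67/37950) = 629666/759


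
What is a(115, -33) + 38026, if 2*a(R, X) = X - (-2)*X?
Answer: 75953/2 ≈ 37977.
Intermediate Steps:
a(R, X) = 3*X/2 (a(R, X) = (X - (-2)*X)/2 = (X + 2*X)/2 = (3*X)/2 = 3*X/2)
a(115, -33) + 38026 = (3/2)*(-33) + 38026 = -99/2 + 38026 = 75953/2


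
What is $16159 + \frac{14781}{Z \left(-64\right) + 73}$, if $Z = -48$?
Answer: $\frac{50834836}{3145} \approx 16164.0$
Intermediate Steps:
$16159 + \frac{14781}{Z \left(-64\right) + 73} = 16159 + \frac{14781}{\left(-48\right) \left(-64\right) + 73} = 16159 + \frac{14781}{3072 + 73} = 16159 + \frac{14781}{3145} = \frac{50834836}{3145}$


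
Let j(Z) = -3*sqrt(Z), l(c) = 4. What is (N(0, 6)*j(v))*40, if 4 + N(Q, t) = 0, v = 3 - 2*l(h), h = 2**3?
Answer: 480*I*sqrt(5) ≈ 1073.3*I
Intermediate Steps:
h = 8
v = -5 (v = 3 - 2*4 = 3 - 8 = -5)
N(Q, t) = -4 (N(Q, t) = -4 + 0 = -4)
(N(0, 6)*j(v))*40 = -(-12)*sqrt(-5)*40 = -(-12)*I*sqrt(5)*40 = (12*I*sqrt(5))*40 = 480*I*sqrt(5)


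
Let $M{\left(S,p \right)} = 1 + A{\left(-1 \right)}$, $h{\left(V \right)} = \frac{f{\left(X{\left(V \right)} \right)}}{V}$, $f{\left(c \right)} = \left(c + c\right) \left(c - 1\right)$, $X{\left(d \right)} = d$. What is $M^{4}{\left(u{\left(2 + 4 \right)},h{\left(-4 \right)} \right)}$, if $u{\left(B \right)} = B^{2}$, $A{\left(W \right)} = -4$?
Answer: $81$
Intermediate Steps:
$f{\left(c \right)} = 2 c \left(-1 + c\right)$
$h{\left(V \right)} = -2 + 2 V$ ($h{\left(V \right)} = \frac{2 V \left(-1 + V\right)}{V} = -2 + 2 V$)
$M{\left(S,p \right)} = -3$ ($M{\left(S,p \right)} = 1 - 4 = -3$)
$M^{4}{\left(u{\left(2 + 4 \right)},h{\left(-4 \right)} \right)} = \left(-3\right)^{4} = 81$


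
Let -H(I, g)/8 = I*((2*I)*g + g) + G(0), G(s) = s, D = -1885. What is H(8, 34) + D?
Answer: -38877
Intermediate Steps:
H(I, g) = -8*I*(g + 2*I*g) (H(I, g) = -8*(I*((2*I)*g + g) + 0) = -8*(I*(2*I*g + g) + 0) = -8*(I*(g + 2*I*g) + 0) = -8*I*(g + 2*I*g))
H(8, 34) + D = 8*8*34*(-1 - 2*8) - 1885 = 8*8*34*(-1 - 16) - 1885 = 8*8*34*(-17) - 1885 = -36992 - 1885 = -38877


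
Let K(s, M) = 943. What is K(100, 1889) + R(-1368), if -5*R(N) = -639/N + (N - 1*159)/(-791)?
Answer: 113321123/120232 ≈ 942.52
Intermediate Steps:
R(N) = -159/3955 + N/3955 + 639/(5*N) (R(N) = -(-639/N + (N - 1*159)/(-791))/5 = -(-639/N + (N - 159)*(-1/791))/5 = -(-639/N + (-159 + N)*(-1/791))/5 = -(-639/N + (159/791 - N/791))/5 = -(159/791 - 639/N - N/791)/5 = -159/3955 + N/3955 + 639/(5*N))
K(100, 1889) + R(-1368) = 943 + (1/3955)*(505449 - 1368*(-159 - 1368))/(-1368) = 943 + (1/3955)*(-1/1368)*(505449 - 1368*(-1527)) = 943 + (1/3955)*(-1/1368)*(505449 + 2088936) = 943 + (1/3955)*(-1/1368)*2594385 = 943 - 57653/120232 = 113321123/120232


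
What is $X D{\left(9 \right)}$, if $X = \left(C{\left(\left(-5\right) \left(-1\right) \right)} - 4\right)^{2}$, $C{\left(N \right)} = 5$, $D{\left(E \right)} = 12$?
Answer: $12$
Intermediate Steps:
$X = 1$ ($X = \left(5 - 4\right)^{2} = 1^{2} = 1$)
$X D{\left(9 \right)} = 1 \cdot 12 = 12$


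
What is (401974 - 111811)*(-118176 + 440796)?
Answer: 93612387060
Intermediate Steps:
(401974 - 111811)*(-118176 + 440796) = 290163*322620 = 93612387060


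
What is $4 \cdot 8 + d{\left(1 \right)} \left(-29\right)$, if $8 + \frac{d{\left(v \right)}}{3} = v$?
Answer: $641$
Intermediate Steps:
$d{\left(v \right)} = -24 + 3 v$
$4 \cdot 8 + d{\left(1 \right)} \left(-29\right) = 4 \cdot 8 + \left(-24 + 3 \cdot 1\right) \left(-29\right) = 32 + \left(-24 + 3\right) \left(-29\right) = 32 - -609 = 32 + 609 = 641$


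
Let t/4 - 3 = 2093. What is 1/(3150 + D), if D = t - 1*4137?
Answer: 1/7397 ≈ 0.00013519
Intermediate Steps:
t = 8384 (t = 12 + 4*2093 = 12 + 8372 = 8384)
D = 4247 (D = 8384 - 1*4137 = 8384 - 4137 = 4247)
1/(3150 + D) = 1/(3150 + 4247) = 1/7397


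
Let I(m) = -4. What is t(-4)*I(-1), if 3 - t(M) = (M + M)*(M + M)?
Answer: 244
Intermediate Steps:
t(M) = 3 - 4*M² (t(M) = 3 - (M + M)*(M + M) = 3 - 2*M*2*M = 3 - 4*M²)
t(-4)*I(-1) = (3 - 4*(-4)²)*(-4) = (3 - 4*16)*(-4) = (3 - 64)*(-4) = -61*(-4) = 244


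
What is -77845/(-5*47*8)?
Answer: 15569/376 ≈ 41.407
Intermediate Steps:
-77845/(-5*47*8) = -77845/((-235*8)) = -77845/(-1880) = -77845*(-1/1880) = 15569/376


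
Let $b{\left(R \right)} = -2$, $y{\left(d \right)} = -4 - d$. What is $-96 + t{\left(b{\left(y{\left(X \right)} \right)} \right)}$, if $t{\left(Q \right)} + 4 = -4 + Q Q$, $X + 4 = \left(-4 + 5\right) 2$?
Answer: $-100$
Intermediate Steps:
$X = -2$ ($X = -4 + \left(-4 + 5\right) 2 = -4 + 1 \cdot 2 = -4 + 2 = -2$)
$t{\left(Q \right)} = -8 + Q^{2}$ ($t{\left(Q \right)} = -4 + \left(-4 + Q Q\right) = -4 + \left(-4 + Q^{2}\right) = -8 + Q^{2}$)
$-96 + t{\left(b{\left(y{\left(X \right)} \right)} \right)} = -96 - \left(8 - \left(-2\right)^{2}\right) = -96 + \left(-8 + 4\right) = -96 - 4 = -100$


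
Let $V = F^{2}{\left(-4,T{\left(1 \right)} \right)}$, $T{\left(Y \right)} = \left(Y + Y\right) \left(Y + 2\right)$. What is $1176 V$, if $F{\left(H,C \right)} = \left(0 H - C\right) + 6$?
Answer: $0$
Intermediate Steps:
$T{\left(Y \right)} = 2 Y \left(2 + Y\right)$
$F{\left(H,C \right)} = 6 - C$ ($F{\left(H,C \right)} = \left(0 - C\right) + 6 = - C + 6 = 6 - C$)
$V = 0$ ($V = \left(6 - 2 \cdot 1 \left(2 + 1\right)\right)^{2} = \left(6 - 2 \cdot 1 \cdot 3\right)^{2} = \left(6 - 6\right)^{2} = 0^{2} = 0$)
$1176 V = 1176 \cdot 0 = 0$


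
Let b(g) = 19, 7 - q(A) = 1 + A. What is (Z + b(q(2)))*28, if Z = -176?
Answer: -4396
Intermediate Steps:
q(A) = 6 - A (q(A) = 7 - (1 + A) = 7 + (-1 - A) = 6 - A)
(Z + b(q(2)))*28 = (-176 + 19)*28 = -157*28 = -4396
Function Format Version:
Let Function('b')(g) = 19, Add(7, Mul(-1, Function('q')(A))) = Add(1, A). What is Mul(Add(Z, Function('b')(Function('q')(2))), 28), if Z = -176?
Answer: -4396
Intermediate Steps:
Function('q')(A) = Add(6, Mul(-1, A)) (Function('q')(A) = Add(7, Mul(-1, Add(1, A))) = Add(7, Add(-1, Mul(-1, A))) = Add(6, Mul(-1, A)))
Mul(Add(Z, Function('b')(Function('q')(2))), 28) = Mul(Add(-176, 19), 28) = Mul(-157, 28) = -4396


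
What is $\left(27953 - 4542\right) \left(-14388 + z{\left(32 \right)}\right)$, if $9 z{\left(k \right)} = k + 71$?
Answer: $- \frac{3029125879}{9} \approx -3.3657 \cdot 10^{8}$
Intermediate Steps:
$z{\left(k \right)} = \frac{71}{9} + \frac{k}{9}$ ($z{\left(k \right)} = \frac{k + 71}{9} = \frac{71 + k}{9} = \frac{71}{9} + \frac{k}{9}$)
$\left(27953 - 4542\right) \left(-14388 + z{\left(32 \right)}\right) = \left(27953 - 4542\right) \left(-14388 + \left(\frac{71}{9} + \frac{1}{9} \cdot 32\right)\right) = 23411 \left(-14388 + \left(\frac{71}{9} + \frac{32}{9}\right)\right) = 23411 \left(-14388 + \frac{103}{9}\right) = 23411 \left(- \frac{129389}{9}\right) = - \frac{3029125879}{9}$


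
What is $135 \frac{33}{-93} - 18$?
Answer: $- \frac{2043}{31} \approx -65.903$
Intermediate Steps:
$135 \frac{33}{-93} - 18 = 135 \cdot 33 \left(- \frac{1}{93}\right) - 18 = 135 \left(- \frac{11}{31}\right) - 18 = - \frac{1485}{31} - 18 = - \frac{2043}{31}$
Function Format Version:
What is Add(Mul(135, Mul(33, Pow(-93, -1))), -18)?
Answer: Rational(-2043, 31) ≈ -65.903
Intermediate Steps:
Add(Mul(135, Mul(33, Pow(-93, -1))), -18) = Add(Mul(135, Mul(33, Rational(-1, 93))), -18) = Add(Mul(135, Rational(-11, 31)), -18) = Add(Rational(-1485, 31), -18) = Rational(-2043, 31)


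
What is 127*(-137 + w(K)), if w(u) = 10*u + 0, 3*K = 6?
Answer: -14859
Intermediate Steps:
K = 2 (K = (⅓)*6 = 2)
w(u) = 10*u
127*(-137 + w(K)) = 127*(-137 + 10*2) = 127*(-137 + 20) = 127*(-117) = -14859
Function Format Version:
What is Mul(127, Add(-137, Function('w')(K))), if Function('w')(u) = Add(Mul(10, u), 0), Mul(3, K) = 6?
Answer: -14859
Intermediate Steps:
K = 2 (K = Mul(Rational(1, 3), 6) = 2)
Function('w')(u) = Mul(10, u)
Mul(127, Add(-137, Function('w')(K))) = Mul(127, Add(-137, Mul(10, 2))) = Mul(127, Add(-137, 20)) = Mul(127, -117) = -14859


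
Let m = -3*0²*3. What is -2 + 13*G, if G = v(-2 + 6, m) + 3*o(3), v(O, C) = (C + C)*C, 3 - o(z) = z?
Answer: -2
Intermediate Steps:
o(z) = 3 - z
m = 0 (m = -3*0*3 = 0*3 = 0)
v(O, C) = 2*C² (v(O, C) = (2*C)*C = 2*C²)
G = 0 (G = 2*0² + 3*(3 - 1*3) = 2*0 + 3*(3 - 3) = 0 + 3*0 = 0 + 0 = 0)
-2 + 13*G = -2 + 13*0 = -2 + 0 = -2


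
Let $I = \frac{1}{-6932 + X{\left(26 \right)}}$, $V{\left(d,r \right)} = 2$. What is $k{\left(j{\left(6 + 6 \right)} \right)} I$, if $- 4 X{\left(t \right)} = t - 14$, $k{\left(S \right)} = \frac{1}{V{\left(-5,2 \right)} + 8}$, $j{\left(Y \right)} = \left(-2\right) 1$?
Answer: $- \frac{1}{69350} \approx -1.442 \cdot 10^{-5}$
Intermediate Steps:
$j{\left(Y \right)} = -2$
$k{\left(S \right)} = \frac{1}{10}$ ($k{\left(S \right)} = \frac{1}{2 + 8} = \frac{1}{10}$)
$X{\left(t \right)} = \frac{7}{2} - \frac{t}{4}$ ($X{\left(t \right)} = - \frac{t - 14}{4} = - \frac{-14 + t}{4} = \frac{7}{2} - \frac{t}{4}$)
$I = - \frac{1}{6935}$ ($I = \frac{1}{-6932 + \left(\frac{7}{2} - \frac{13}{2}\right)} = \frac{1}{-6932 - 3} = \frac{1}{-6935} = - \frac{1}{6935} \approx -0.0001442$)
$k{\left(j{\left(6 + 6 \right)} \right)} I = \frac{1}{10} \left(- \frac{1}{6935}\right) = - \frac{1}{69350}$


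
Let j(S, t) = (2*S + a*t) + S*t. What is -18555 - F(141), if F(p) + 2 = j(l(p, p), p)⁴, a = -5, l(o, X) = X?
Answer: -143348382290266249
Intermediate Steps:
j(S, t) = -5*t + 2*S + S*t (j(S, t) = (2*S - 5*t) + S*t = (-5*t + 2*S) + S*t = -5*t + 2*S + S*t)
F(p) = -2 + (p² - 3*p)⁴ (F(p) = -2 + (-5*p + 2*p + p*p)⁴ = -2 + (-5*p + 2*p + p²)⁴ = -2 + (p² - 3*p)⁴)
-18555 - F(141) = -18555 - (-2 + 141⁴*(-3 + 141)⁴) = -18555 - (-2 + 395254161*138⁴) = -18555 - (-2 + 395254161*362673936) = -18555 - (-2 + 143348382290247696) = -18555 - 1*143348382290247694 = -18555 - 143348382290247694 = -143348382290266249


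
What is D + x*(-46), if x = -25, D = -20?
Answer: 1130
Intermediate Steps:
D + x*(-46) = -20 - 25*(-46) = -20 + 1150 = 1130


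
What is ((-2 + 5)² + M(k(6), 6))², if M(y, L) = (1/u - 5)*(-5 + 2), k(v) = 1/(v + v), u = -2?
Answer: 2601/4 ≈ 650.25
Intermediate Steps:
k(v) = 1/(2*v)
M(y, L) = 33/2 (M(y, L) = (1/(-2) - 5)*(-5 + 2) = (-½ - 5)*(-3) = -11/2*(-3) = 33/2)
((-2 + 5)² + M(k(6), 6))² = ((-2 + 5)² + 33/2)² = (3² + 33/2)² = (9 + 33/2)² = (51/2)² = 2601/4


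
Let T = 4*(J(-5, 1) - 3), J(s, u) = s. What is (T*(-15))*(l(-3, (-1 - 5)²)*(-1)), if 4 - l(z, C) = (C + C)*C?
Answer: 1242240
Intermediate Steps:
l(z, C) = 4 - 2*C² (l(z, C) = 4 - (C + C)*C = 4 - 2*C*C = 4 - 2*C²)
T = -32 (T = 4*(-5 - 3) = 4*(-8) = -32)
(T*(-15))*(l(-3, (-1 - 5)²)*(-1)) = (-32*(-15))*((4 - 2*(-1 - 5)⁴)*(-1)) = 480*((4 - 2*((-6)²)²)*(-1)) = 480*((4 - 2*36²)*(-1)) = 480*((4 - 2*1296)*(-1)) = 480*((4 - 2592)*(-1)) = 480*(-2588*(-1)) = 480*2588 = 1242240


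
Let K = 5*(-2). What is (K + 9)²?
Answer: 1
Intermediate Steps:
K = -10
(K + 9)² = (-10 + 9)² = (-1)² = 1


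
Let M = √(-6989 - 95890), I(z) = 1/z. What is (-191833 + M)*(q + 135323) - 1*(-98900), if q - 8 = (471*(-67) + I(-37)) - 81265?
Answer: -159761001756/37 + 2498496*I*√11431/37 ≈ -4.3179e+9 + 7.2197e+6*I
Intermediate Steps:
q = -4174119/37 (q = 8 + ((471*(-67) + 1/(-37)) - 81265) = 8 + ((-31557 - 1/37) - 81265) = 8 + (-1167610/37 - 81265) = 8 - 4174415/37 = -4174119/37 ≈ -1.1281e+5)
M = 3*I*√11431 (M = √(-102879) = 3*I*√11431 ≈ 320.75*I)
(-191833 + M)*(q + 135323) - 1*(-98900) = (-191833 + 3*I*√11431)*(-4174119/37 + 135323) - 1*(-98900) = (-191833 + 3*I*√11431)*(832832/37) + 98900 = (-159764661056/37 + 2498496*I*√11431/37) + 98900 = -159761001756/37 + 2498496*I*√11431/37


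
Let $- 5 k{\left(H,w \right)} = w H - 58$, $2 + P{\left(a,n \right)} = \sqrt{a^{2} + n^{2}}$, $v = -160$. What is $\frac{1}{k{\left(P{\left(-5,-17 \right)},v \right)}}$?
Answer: $\frac{655}{3984878} + \frac{200 \sqrt{314}}{1992439} \approx 0.0019431$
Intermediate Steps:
$P{\left(a,n \right)} = -2 + \sqrt{a^{2} + n^{2}}$
$k{\left(H,w \right)} = \frac{58}{5} - \frac{H w}{5}$ ($k{\left(H,w \right)} = - \frac{w H - 58}{5} = - \frac{H w - 58}{5} = - \frac{-58 + H w}{5} = \frac{58}{5} - \frac{H w}{5}$)
$\frac{1}{k{\left(P{\left(-5,-17 \right)},v \right)}} = \frac{1}{\frac{58}{5} - \frac{1}{5} \left(-2 + \sqrt{\left(-5\right)^{2} + \left(-17\right)^{2}}\right) \left(-160\right)} = \frac{1}{\frac{58}{5} - \frac{1}{5} \left(-2 + \sqrt{25 + 289}\right) \left(-160\right)} = \frac{1}{\frac{58}{5} - \frac{1}{5} \left(-2 + \sqrt{314}\right) \left(-160\right)} = \frac{1}{\frac{58}{5} - \left(64 - 32 \sqrt{314}\right)} = \frac{1}{- \frac{262}{5} + 32 \sqrt{314}}$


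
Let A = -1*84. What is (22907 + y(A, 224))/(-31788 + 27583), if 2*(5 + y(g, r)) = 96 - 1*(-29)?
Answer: -45929/8410 ≈ -5.4612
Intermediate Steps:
A = -84
y(g, r) = 115/2 (y(g, r) = -5 + (96 - 1*(-29))/2 = -5 + (96 + 29)/2 = -5 + (½)*125 = -5 + 125/2 = 115/2)
(22907 + y(A, 224))/(-31788 + 27583) = (22907 + 115/2)/(-31788 + 27583) = (45929/2)/(-4205) = (45929/2)*(-1/4205) = -45929/8410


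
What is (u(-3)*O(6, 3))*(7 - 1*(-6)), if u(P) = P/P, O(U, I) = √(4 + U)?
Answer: 13*√10 ≈ 41.110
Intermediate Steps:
u(P) = 1
(u(-3)*O(6, 3))*(7 - 1*(-6)) = (1*√(4 + 6))*(7 - 1*(-6)) = (1*√10)*(7 + 6) = √10*13 = 13*√10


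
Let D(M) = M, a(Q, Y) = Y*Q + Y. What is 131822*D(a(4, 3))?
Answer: 1977330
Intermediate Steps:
a(Q, Y) = Y + Q*Y (a(Q, Y) = Q*Y + Y = Y + Q*Y)
131822*D(a(4, 3)) = 131822*(3*(1 + 4)) = 131822*(3*5) = 131822*15 = 1977330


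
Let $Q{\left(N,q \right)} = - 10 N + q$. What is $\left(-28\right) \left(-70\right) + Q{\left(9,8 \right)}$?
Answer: $1878$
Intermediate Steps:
$Q{\left(N,q \right)} = q - 10 N$
$\left(-28\right) \left(-70\right) + Q{\left(9,8 \right)} = \left(-28\right) \left(-70\right) + \left(8 - 90\right) = 1960 + \left(8 - 90\right) = 1960 - 82 = 1878$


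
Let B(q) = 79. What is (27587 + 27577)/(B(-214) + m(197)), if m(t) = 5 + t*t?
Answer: 55164/38893 ≈ 1.4184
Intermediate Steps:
m(t) = 5 + t²
(27587 + 27577)/(B(-214) + m(197)) = (27587 + 27577)/(79 + (5 + 197²)) = 55164/(79 + (5 + 38809)) = 55164/(79 + 38814) = 55164/38893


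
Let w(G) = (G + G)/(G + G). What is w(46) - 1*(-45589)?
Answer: 45590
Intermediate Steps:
w(G) = 1 (w(G) = (2*G)/((2*G)) = (2*G)*(1/(2*G)) = 1)
w(46) - 1*(-45589) = 1 - 1*(-45589) = 1 + 45589 = 45590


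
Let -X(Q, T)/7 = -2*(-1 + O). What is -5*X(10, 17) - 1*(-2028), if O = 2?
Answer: 1958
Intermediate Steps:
X(Q, T) = 14 (X(Q, T) = -(-14)*(-1 + 2) = -(-14) = -7*(-2) = 14)
-5*X(10, 17) - 1*(-2028) = -5*14 - 1*(-2028) = -70 + 2028 = 1958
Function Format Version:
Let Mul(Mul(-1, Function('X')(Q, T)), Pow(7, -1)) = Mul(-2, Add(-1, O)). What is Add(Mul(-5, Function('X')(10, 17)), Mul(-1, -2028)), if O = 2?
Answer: 1958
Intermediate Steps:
Function('X')(Q, T) = 14 (Function('X')(Q, T) = Mul(-7, Mul(-2, Add(-1, 2))) = Mul(-7, Mul(-2, 1)) = Mul(-7, -2) = 14)
Add(Mul(-5, Function('X')(10, 17)), Mul(-1, -2028)) = Add(Mul(-5, 14), Mul(-1, -2028)) = Add(-70, 2028) = 1958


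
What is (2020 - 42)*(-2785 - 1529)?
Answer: -8533092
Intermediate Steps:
(2020 - 42)*(-2785 - 1529) = 1978*(-4314) = -8533092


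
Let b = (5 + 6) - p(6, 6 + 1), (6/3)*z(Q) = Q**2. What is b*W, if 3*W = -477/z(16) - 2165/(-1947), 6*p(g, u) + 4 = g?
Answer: -651599/70092 ≈ -9.2963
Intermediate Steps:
p(g, u) = -2/3 + g/6
z(Q) = Q**2/2
W = -651599/747648 (W = (-477/((1/2)*16**2) - 2165/(-1947))/3 = (-477/((1/2)*256) - 2165*(-1/1947))/3 = (-477/128 + 2165/1947)/3 = (1/3)*(-651599/249216) = -651599/747648 ≈ -0.87153)
b = 32/3 (b = (5 + 6) - (-2/3 + (1/6)*6) = 11 - (-2/3 + 1) = 11 - 1*1/3 = 11 - 1/3 = 32/3 ≈ 10.667)
b*W = (32/3)*(-651599/747648) = -651599/70092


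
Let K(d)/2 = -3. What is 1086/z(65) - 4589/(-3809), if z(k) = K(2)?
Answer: -52680/293 ≈ -179.80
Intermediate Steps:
K(d) = -6 (K(d) = 2*(-3) = -6)
z(k) = -6
1086/z(65) - 4589/(-3809) = 1086/(-6) - 4589/(-3809) = 1086*(-⅙) - 4589*(-1/3809) = -181 + 353/293 = -52680/293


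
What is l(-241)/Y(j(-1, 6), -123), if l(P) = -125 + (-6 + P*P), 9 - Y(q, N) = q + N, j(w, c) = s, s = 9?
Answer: 57950/123 ≈ 471.14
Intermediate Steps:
j(w, c) = 9
Y(q, N) = 9 - N - q (Y(q, N) = 9 - (q + N) = 9 - (N + q) = 9 + (-N - q) = 9 - N - q)
l(P) = -131 + P² (l(P) = -125 + (-6 + P²) = -131 + P²)
l(-241)/Y(j(-1, 6), -123) = (-131 + (-241)²)/(9 - 1*(-123) - 1*9) = (-131 + 58081)/(9 + 123 - 9) = 57950/123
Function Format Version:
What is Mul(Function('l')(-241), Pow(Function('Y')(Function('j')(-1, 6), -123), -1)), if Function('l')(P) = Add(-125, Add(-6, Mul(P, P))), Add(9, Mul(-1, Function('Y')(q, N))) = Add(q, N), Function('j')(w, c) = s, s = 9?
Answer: Rational(57950, 123) ≈ 471.14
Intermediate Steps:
Function('j')(w, c) = 9
Function('Y')(q, N) = Add(9, Mul(-1, N), Mul(-1, q)) (Function('Y')(q, N) = Add(9, Mul(-1, Add(q, N))) = Add(9, Mul(-1, Add(N, q))) = Add(9, Add(Mul(-1, N), Mul(-1, q))) = Add(9, Mul(-1, N), Mul(-1, q)))
Function('l')(P) = Add(-131, Pow(P, 2)) (Function('l')(P) = Add(-125, Add(-6, Pow(P, 2))) = Add(-131, Pow(P, 2)))
Mul(Function('l')(-241), Pow(Function('Y')(Function('j')(-1, 6), -123), -1)) = Mul(Add(-131, Pow(-241, 2)), Pow(Add(9, Mul(-1, -123), Mul(-1, 9)), -1)) = Mul(Add(-131, 58081), Pow(Add(9, 123, -9), -1)) = Mul(57950, Pow(123, -1)) = Mul(57950, Rational(1, 123)) = Rational(57950, 123)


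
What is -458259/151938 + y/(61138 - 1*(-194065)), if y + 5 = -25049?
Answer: -40251908743/12925011138 ≈ -3.1143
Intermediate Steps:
y = -25054 (y = -5 - 25049 = -25054)
-458259/151938 + y/(61138 - 1*(-194065)) = -458259/151938 - 25054/(61138 - 1*(-194065)) = -458259*1/151938 - 25054/(61138 + 194065) = -152753/50646 - 25054/255203 = -40251908743/12925011138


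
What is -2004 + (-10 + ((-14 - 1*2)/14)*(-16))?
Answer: -13970/7 ≈ -1995.7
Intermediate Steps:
-2004 + (-10 + ((-14 - 1*2)/14)*(-16)) = -2004 + (-10 + ((-14 - 2)*(1/14))*(-16)) = -2004 + (-10 - 16*1/14*(-16)) = -2004 + (-10 - 8/7*(-16)) = -2004 + (-10 + 128/7) = -2004 + 58/7 = -13970/7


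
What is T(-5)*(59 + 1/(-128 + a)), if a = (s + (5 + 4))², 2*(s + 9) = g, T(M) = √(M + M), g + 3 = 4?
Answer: 30145*I*√10/511 ≈ 186.55*I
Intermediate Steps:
g = 1 (g = -3 + 4 = 1)
T(M) = √2*√M (T(M) = √(2*M) = √2*√M)
s = -17/2 (s = -9 + (½)*1 = -9 + ½ = -17/2 ≈ -8.5000)
a = ¼ (a = (-17/2 + (5 + 4))² = (-17/2 + 9)² = (½)² = ¼ ≈ 0.25000)
T(-5)*(59 + 1/(-128 + a)) = (√2*√(-5))*(59 + 1/(-128 + ¼)) = (√2*(I*√5))*(59 + 1/(-511/4)) = (I*√10)*(59 - 4/511) = (I*√10)*(30145/511) = 30145*I*√10/511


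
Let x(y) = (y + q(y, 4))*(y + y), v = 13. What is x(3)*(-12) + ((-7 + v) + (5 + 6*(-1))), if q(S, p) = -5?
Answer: 149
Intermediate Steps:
x(y) = 2*y*(-5 + y) (x(y) = (y - 5)*(y + y) = (-5 + y)*(2*y) = 2*y*(-5 + y))
x(3)*(-12) + ((-7 + v) + (5 + 6*(-1))) = (2*3*(-5 + 3))*(-12) + ((-7 + 13) + (5 + 6*(-1))) = (2*3*(-2))*(-12) + (6 + (5 - 6)) = -12*(-12) + (6 - 1) = 144 + 5 = 149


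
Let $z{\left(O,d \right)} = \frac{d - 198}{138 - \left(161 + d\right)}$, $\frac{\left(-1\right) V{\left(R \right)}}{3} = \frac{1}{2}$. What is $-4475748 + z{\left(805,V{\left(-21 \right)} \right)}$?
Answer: $- \frac{192456765}{43} \approx -4.4757 \cdot 10^{6}$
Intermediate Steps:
$V{\left(R \right)} = - \frac{3}{2}$
$z{\left(O,d \right)} = \frac{-198 + d}{-23 - d}$
$-4475748 + z{\left(805,V{\left(-21 \right)} \right)} = -4475748 + \frac{198 - - \frac{3}{2}}{23 - \frac{3}{2}} = -4475748 + \frac{198 + \frac{3}{2}}{\frac{43}{2}} = -4475748 + \frac{2}{43} \cdot \frac{399}{2} = -4475748 + \frac{399}{43} = - \frac{192456765}{43}$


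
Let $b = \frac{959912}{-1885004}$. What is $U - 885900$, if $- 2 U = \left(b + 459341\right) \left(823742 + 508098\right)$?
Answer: $- \frac{144148567606269860}{471251} \approx -3.0588 \cdot 10^{11}$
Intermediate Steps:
$b = - \frac{239978}{471251}$ ($b = 959912 \left(- \frac{1}{1885004}\right) = - \frac{239978}{471251} \approx -0.50924$)
$U = - \frac{144148150125008960}{471251}$ ($U = - \frac{\left(- \frac{239978}{471251} + 459341\right) \left(823742 + 508098\right)}{2} = - \frac{\frac{216464665613}{471251} \cdot 1331840}{2} = \left(- \frac{1}{2}\right) \frac{288296300250017920}{471251} = - \frac{144148150125008960}{471251} \approx -3.0588 \cdot 10^{11}$)
$U - 885900 = - \frac{144148150125008960}{471251} - 885900 = - \frac{144148567606269860}{471251}$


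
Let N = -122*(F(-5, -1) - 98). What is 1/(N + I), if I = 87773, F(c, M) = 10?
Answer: 1/98509 ≈ 1.0151e-5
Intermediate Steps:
N = 10736 (N = -122*(10 - 98) = -122*(-88) = 10736)
1/(N + I) = 1/(10736 + 87773) = 1/98509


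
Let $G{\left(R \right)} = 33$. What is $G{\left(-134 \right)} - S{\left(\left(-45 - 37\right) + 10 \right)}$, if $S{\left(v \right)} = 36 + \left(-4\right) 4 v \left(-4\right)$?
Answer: $4605$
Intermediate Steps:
$S{\left(v \right)} = 36 + 64 v$ ($S{\left(v \right)} = 36 - 16 \left(- 4 v\right) = 36 + 64 v$)
$G{\left(-134 \right)} - S{\left(\left(-45 - 37\right) + 10 \right)} = 33 - \left(36 + 64 \left(\left(-45 - 37\right) + 10\right)\right) = 33 - \left(36 + 64 \left(-82 + 10\right)\right) = 33 - \left(36 + 64 \left(-72\right)\right) = 33 - \left(36 - 4608\right) = 33 - -4572 = 33 + 4572 = 4605$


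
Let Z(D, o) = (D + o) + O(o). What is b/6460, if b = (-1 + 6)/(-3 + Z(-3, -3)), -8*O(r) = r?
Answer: -2/22287 ≈ -8.9738e-5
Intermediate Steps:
O(r) = -r/8
Z(D, o) = D + 7*o/8 (Z(D, o) = (D + o) - o/8 = D + 7*o/8)
b = -40/69 (b = (-1 + 6)/(-3 + (-3 + (7/8)*(-3))) = 5/(-3 + (-3 - 21/8)) = 5/(-3 - 45/8) = 5/(-69/8) = 5*(-8/69) = -40/69 ≈ -0.57971)
b/6460 = -40/69/6460 = -40/69*1/6460 = -2/22287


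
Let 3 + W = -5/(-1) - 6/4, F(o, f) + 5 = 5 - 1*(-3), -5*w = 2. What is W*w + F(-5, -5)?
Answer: 14/5 ≈ 2.8000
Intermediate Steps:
w = -2/5 (w = -1/5*2 = -2/5 ≈ -0.40000)
F(o, f) = 3 (F(o, f) = -5 + (5 - 1*(-3)) = -5 + (5 + 3) = -5 + 8 = 3)
W = 1/2 (W = -3 + (-5/(-1) - 6/4) = -3 + (-5*(-1) - 6*1/4) = -3 + (5 - 3/2) = -3 + 7/2 = 1/2 ≈ 0.50000)
W*w + F(-5, -5) = (1/2)*(-2/5) + 3 = -1/5 + 3 = 14/5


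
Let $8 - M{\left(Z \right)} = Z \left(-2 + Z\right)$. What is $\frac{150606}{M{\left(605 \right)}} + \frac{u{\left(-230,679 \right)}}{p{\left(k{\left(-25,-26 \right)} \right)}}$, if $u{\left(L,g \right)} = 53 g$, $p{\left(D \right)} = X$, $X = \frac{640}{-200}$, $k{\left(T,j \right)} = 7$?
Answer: $- \frac{65643957241}{5836912} \approx -11246.0$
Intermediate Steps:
$X = - \frac{16}{5}$ ($X = 640 \left(- \frac{1}{200}\right) = - \frac{16}{5} \approx -3.2$)
$p{\left(D \right)} = - \frac{16}{5}$
$M{\left(Z \right)} = 8 - Z \left(-2 + Z\right)$
$\frac{150606}{M{\left(605 \right)}} + \frac{u{\left(-230,679 \right)}}{p{\left(k{\left(-25,-26 \right)} \right)}} = \frac{150606}{8 - 605^{2} + 2 \cdot 605} + \frac{53 \cdot 679}{- \frac{16}{5}} = \frac{150606}{8 - 366025 + 1210} + 35987 \left(- \frac{5}{16}\right) = \frac{150606}{8 - 366025 + 1210} - \frac{179935}{16} = \frac{150606}{-364807} - \frac{179935}{16} = 150606 \left(- \frac{1}{364807}\right) - \frac{179935}{16} = - \frac{150606}{364807} - \frac{179935}{16} = - \frac{65643957241}{5836912}$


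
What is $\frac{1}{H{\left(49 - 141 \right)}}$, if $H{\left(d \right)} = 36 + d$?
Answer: $- \frac{1}{56} \approx -0.017857$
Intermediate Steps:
$\frac{1}{H{\left(49 - 141 \right)}} = \frac{1}{36 + \left(49 - 141\right)} = \frac{1}{36 - 92} = \frac{1}{-56} = - \frac{1}{56}$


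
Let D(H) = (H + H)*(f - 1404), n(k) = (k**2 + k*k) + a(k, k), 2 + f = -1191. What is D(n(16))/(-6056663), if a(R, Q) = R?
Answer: 2742432/6056663 ≈ 0.45280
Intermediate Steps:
f = -1193 (f = -2 - 1191 = -1193)
n(k) = k + 2*k**2 (n(k) = (k**2 + k*k) + k = (k**2 + k**2) + k = 2*k**2 + k = k + 2*k**2)
D(H) = -5194*H (D(H) = (H + H)*(-1193 - 1404) = (2*H)*(-2597) = -5194*H)
D(n(16))/(-6056663) = -83104*(1 + 2*16)/(-6056663) = -83104*(1 + 32)*(-1/6056663) = -83104*33*(-1/6056663) = -5194*528*(-1/6056663) = -2742432*(-1/6056663) = 2742432/6056663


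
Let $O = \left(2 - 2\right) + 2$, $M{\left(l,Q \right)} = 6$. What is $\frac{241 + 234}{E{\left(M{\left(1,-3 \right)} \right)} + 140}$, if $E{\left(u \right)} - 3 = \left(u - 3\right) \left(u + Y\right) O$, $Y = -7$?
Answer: $\frac{475}{137} \approx 3.4672$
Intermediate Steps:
$O = 2$ ($O = 0 + 2 = 2$)
$E{\left(u \right)} = 3 + 2 \left(-7 + u\right) \left(-3 + u\right)$ ($E{\left(u \right)} = 3 + \left(u - 3\right) \left(u - 7\right) 2 = 3 + \left(-3 + u\right) \left(-7 + u\right) 2 = 3 + \left(-7 + u\right) \left(-3 + u\right) 2 = 3 + 2 \left(-7 + u\right) \left(-3 + u\right)$)
$\frac{241 + 234}{E{\left(M{\left(1,-3 \right)} \right)} + 140} = \frac{241 + 234}{\left(45 - 120 + 2 \cdot 6^{2}\right) + 140} = \frac{475}{\left(45 - 120 + 2 \cdot 36\right) + 140} = \frac{475}{\left(45 - 120 + 72\right) + 140} = \frac{475}{-3 + 140} = \frac{475}{137}$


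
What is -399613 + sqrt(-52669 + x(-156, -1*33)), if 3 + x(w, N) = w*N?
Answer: -399613 + 218*I ≈ -3.9961e+5 + 218.0*I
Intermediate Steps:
x(w, N) = -3 + N*w (x(w, N) = -3 + w*N = -3 + N*w)
-399613 + sqrt(-52669 + x(-156, -1*33)) = -399613 + sqrt(-52669 + (-3 - 1*33*(-156))) = -399613 + sqrt(-52669 + (-3 - 33*(-156))) = -399613 + sqrt(-52669 + (-3 + 5148)) = -399613 + sqrt(-52669 + 5145) = -399613 + sqrt(-47524) = -399613 + 218*I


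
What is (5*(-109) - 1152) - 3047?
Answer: -4744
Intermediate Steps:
(5*(-109) - 1152) - 3047 = (-545 - 1152) - 3047 = -1697 - 3047 = -4744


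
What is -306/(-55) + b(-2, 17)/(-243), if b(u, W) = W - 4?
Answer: 73643/13365 ≈ 5.5101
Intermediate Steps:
b(u, W) = -4 + W
-306/(-55) + b(-2, 17)/(-243) = -306/(-55) + (-4 + 17)/(-243) = -306*(-1/55) + 13*(-1/243) = 306/55 - 13/243 = 73643/13365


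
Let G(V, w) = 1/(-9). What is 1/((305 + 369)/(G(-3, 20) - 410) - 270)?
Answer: -3691/1002636 ≈ -0.0036813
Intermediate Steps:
G(V, w) = -1/9
1/((305 + 369)/(G(-3, 20) - 410) - 270) = 1/((305 + 369)/(-1/9 - 410) - 270) = 1/(674/(-3691/9) - 270) = 1/(674*(-9/3691) - 270) = 1/(-6066/3691 - 270) = 1/(-1002636/3691) = -3691/1002636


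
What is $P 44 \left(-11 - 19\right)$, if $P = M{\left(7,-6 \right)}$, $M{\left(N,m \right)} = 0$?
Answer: $0$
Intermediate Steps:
$P = 0$
$P 44 \left(-11 - 19\right) = 0 \cdot 44 \left(-11 - 19\right) = 0 \left(-30\right) = 0$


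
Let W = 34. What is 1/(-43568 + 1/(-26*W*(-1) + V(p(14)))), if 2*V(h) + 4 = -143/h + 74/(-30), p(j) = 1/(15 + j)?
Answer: -17891/779475103 ≈ -2.2953e-5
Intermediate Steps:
V(h) = -97/30 - 143/(2*h) (V(h) = -2 + (-143/h + 74/(-30))/2 = -2 + (-143/h + 74*(-1/30))/2 = -2 + (-143/h - 37/15)/2 = -2 + (-37/15 - 143/h)/2 = -2 + (-37/30 - 143/(2*h)) = -97/30 - 143/(2*h))
1/(-43568 + 1/(-26*W*(-1) + V(p(14)))) = 1/(-43568 + 1/(-26*34*(-1) + (-2145 - 97/(15 + 14))/(30*(1/(15 + 14))))) = 1/(-43568 + 1/(-884*(-1) + (-2145 - 97/29)/(30*(1/29)))) = 1/(-43568 + 1/(884 + (-2145 - 97*1/29)/(30*(1/29)))) = 1/(-43568 + 1/(884 + (1/30)*29*(-2145 - 97/29))) = 1/(-43568 + 1/(884 + (1/30)*29*(-62302/29))) = 1/(-43568 + 1/(884 - 31151/15)) = 1/(-43568 + 1/(-17891/15)) = 1/(-43568 - 15/17891) = 1/(-779475103/17891) = -17891/779475103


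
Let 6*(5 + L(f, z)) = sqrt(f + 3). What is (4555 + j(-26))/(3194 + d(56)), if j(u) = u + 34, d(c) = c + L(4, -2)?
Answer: 533049660/379080893 - 27378*sqrt(7)/379080893 ≈ 1.4060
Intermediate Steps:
L(f, z) = -5 + sqrt(3 + f)/6 (L(f, z) = -5 + sqrt(f + 3)/6 = -5 + sqrt(3 + f)/6)
d(c) = -5 + c + sqrt(7)/6 (d(c) = c + (-5 + sqrt(3 + 4)/6) = c + (-5 + sqrt(7)/6) = -5 + c + sqrt(7)/6)
j(u) = 34 + u
(4555 + j(-26))/(3194 + d(56)) = (4555 + (34 - 26))/(3194 + (-5 + 56 + sqrt(7)/6)) = (4555 + 8)/(3194 + (51 + sqrt(7)/6)) = 4563/(3245 + sqrt(7)/6)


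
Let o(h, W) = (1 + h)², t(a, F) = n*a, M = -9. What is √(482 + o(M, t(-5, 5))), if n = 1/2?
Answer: √546 ≈ 23.367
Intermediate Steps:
n = ½ ≈ 0.50000
t(a, F) = a/2
√(482 + o(M, t(-5, 5))) = √(482 + (1 - 9)²) = √(482 + (-8)²) = √(482 + 64) = √546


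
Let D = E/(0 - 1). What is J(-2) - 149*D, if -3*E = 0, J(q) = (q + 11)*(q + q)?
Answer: -36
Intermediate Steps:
J(q) = 2*q*(11 + q) (J(q) = (11 + q)*(2*q) = 2*q*(11 + q))
E = 0 (E = -⅓*0 = 0)
D = 0 (D = 0/(0 - 1) = 0/(-1) = 0*(-1) = 0)
J(-2) - 149*D = 2*(-2)*(11 - 2) - 149*0 = 2*(-2)*9 + 0 = -36 + 0 = -36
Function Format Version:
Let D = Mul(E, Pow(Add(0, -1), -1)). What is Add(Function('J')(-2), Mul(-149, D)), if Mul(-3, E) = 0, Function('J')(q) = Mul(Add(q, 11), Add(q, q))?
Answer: -36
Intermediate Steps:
Function('J')(q) = Mul(2, q, Add(11, q)) (Function('J')(q) = Mul(Add(11, q), Mul(2, q)) = Mul(2, q, Add(11, q)))
E = 0 (E = Mul(Rational(-1, 3), 0) = 0)
D = 0 (D = Mul(0, Pow(Add(0, -1), -1)) = Mul(0, Pow(-1, -1)) = Mul(0, -1) = 0)
Add(Function('J')(-2), Mul(-149, D)) = Add(Mul(2, -2, Add(11, -2)), Mul(-149, 0)) = Add(Mul(2, -2, 9), 0) = Add(-36, 0) = -36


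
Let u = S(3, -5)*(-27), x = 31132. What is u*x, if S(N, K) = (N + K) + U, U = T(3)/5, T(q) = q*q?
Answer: 840564/5 ≈ 1.6811e+5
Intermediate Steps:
T(q) = q**2
U = 9/5 (U = 3**2/5 = 9*(1/5) = 9/5 ≈ 1.8000)
S(N, K) = 9/5 + K + N (S(N, K) = (N + K) + 9/5 = (K + N) + 9/5 = 9/5 + K + N)
u = 27/5 (u = (9/5 - 5 + 3)*(-27) = -1/5*(-27) = 27/5 ≈ 5.4000)
u*x = (27/5)*31132 = 840564/5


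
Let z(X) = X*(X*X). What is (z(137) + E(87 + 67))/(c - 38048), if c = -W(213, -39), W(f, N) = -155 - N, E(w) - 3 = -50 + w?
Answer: -642865/9483 ≈ -67.791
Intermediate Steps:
E(w) = -47 + w (E(w) = 3 + (-50 + w) = -47 + w)
z(X) = X**3 (z(X) = X*X**2 = X**3)
c = 116 (c = -(-155 - 1*(-39)) = -(-155 + 39) = -1*(-116) = 116)
(z(137) + E(87 + 67))/(c - 38048) = (137**3 + (-47 + (87 + 67)))/(116 - 38048) = (2571353 + (-47 + 154))/(-37932) = (2571353 + 107)*(-1/37932) = 2571460*(-1/37932) = -642865/9483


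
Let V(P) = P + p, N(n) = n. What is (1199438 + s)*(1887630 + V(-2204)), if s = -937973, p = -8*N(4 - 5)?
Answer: 492975000810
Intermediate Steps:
p = 8 (p = -8*(4 - 5) = -8*(-1) = 8)
V(P) = 8 + P (V(P) = P + 8 = 8 + P)
(1199438 + s)*(1887630 + V(-2204)) = (1199438 - 937973)*(1887630 + (8 - 2204)) = 261465*(1887630 - 2196) = 261465*1885434 = 492975000810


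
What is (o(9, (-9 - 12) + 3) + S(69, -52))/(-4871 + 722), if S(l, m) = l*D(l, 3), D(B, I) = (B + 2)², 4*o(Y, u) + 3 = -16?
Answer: -1391297/16596 ≈ -83.833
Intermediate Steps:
o(Y, u) = -19/4 (o(Y, u) = -¾ + (¼)*(-16) = -¾ - 4 = -19/4)
D(B, I) = (2 + B)²
S(l, m) = l*(2 + l)²
(o(9, (-9 - 12) + 3) + S(69, -52))/(-4871 + 722) = (-19/4 + 69*(2 + 69)²)/(-4871 + 722) = (-19/4 + 69*71²)/(-4149) = (-19/4 + 69*5041)*(-1/4149) = (-19/4 + 347829)*(-1/4149) = (1391297/4)*(-1/4149) = -1391297/16596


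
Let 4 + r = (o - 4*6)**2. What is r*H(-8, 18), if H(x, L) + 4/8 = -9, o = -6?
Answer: -8512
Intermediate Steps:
H(x, L) = -19/2 (H(x, L) = -1/2 - 9 = -19/2)
r = 896 (r = -4 + (-6 - 4*6)**2 = -4 + (-6 - 24)**2 = -4 + (-30)**2 = -4 + 900 = 896)
r*H(-8, 18) = 896*(-19/2) = -8512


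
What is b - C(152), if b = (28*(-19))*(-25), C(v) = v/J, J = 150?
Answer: 997424/75 ≈ 13299.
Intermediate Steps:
C(v) = v/150
b = 13300 (b = -532*(-25) = 13300)
b - C(152) = 13300 - 152/150 = 13300 - 1*76/75 = 13300 - 76/75 = 997424/75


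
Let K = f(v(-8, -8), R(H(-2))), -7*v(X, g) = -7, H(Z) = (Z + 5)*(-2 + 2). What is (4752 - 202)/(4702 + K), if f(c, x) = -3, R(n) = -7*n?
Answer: 4550/4699 ≈ 0.96829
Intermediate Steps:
H(Z) = 0 (H(Z) = (5 + Z)*0 = 0)
v(X, g) = 1 (v(X, g) = -⅐*(-7) = 1)
K = -3
(4752 - 202)/(4702 + K) = (4752 - 202)/(4702 - 3) = 4550/4699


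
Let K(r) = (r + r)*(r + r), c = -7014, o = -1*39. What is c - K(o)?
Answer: -13098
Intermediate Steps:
o = -39
K(r) = 4*r² (K(r) = (2*r)*(2*r) = 4*r²)
c - K(o) = -7014 - 4*(-39)² = -7014 - 4*1521 = -7014 - 1*6084 = -7014 - 6084 = -13098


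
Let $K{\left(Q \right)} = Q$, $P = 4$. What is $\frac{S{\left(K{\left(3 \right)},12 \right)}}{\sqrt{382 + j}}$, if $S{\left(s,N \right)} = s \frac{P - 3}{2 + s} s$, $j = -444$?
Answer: $- \frac{9 i \sqrt{62}}{310} \approx - 0.2286 i$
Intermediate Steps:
$S{\left(s,N \right)} = \frac{s^{2}}{2 + s}$ ($S{\left(s,N \right)} = s \frac{4 - 3}{2 + s} s = s 1 \frac{1}{2 + s} s = \frac{s}{2 + s} s = \frac{s^{2}}{2 + s}$)
$\frac{S{\left(K{\left(3 \right)},12 \right)}}{\sqrt{382 + j}} = \frac{3^{2} \frac{1}{2 + 3}}{\sqrt{382 - 444}} = \frac{9 \cdot \frac{1}{5}}{\sqrt{-62}} = \frac{9 \cdot \frac{1}{5}}{i \sqrt{62}} = \frac{9 \left(- \frac{i \sqrt{62}}{62}\right)}{5} = - \frac{9 i \sqrt{62}}{310}$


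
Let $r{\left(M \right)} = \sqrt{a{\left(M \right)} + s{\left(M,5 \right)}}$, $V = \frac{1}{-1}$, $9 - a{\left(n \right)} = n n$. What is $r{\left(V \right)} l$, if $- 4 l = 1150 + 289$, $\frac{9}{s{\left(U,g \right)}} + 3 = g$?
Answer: $- \frac{7195 \sqrt{2}}{8} \approx -1271.9$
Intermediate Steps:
$s{\left(U,g \right)} = \frac{9}{-3 + g}$
$a{\left(n \right)} = 9 - n^{2}$ ($a{\left(n \right)} = 9 - n n = 9 - n^{2}$)
$V = -1$
$r{\left(M \right)} = \sqrt{\frac{27}{2} - M^{2}}$ ($r{\left(M \right)} = \sqrt{\left(9 - M^{2}\right) + \frac{9}{-3 + 5}} = \sqrt{\left(9 - M^{2}\right) + \frac{9}{2}} = \sqrt{\frac{27}{2} - M^{2}}$)
$l = - \frac{1439}{4}$ ($l = - \frac{1150 + 289}{4} = \left(- \frac{1}{4}\right) 1439 = - \frac{1439}{4} \approx -359.75$)
$r{\left(V \right)} l = \frac{\sqrt{54 - 4 \left(-1\right)^{2}}}{2} \left(- \frac{1439}{4}\right) = \frac{\sqrt{54 - 4}}{2} \left(- \frac{1439}{4}\right) = \frac{\sqrt{50}}{2} \left(- \frac{1439}{4}\right) = \frac{5 \sqrt{2}}{2} \left(- \frac{1439}{4}\right) = - \frac{7195 \sqrt{2}}{8}$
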